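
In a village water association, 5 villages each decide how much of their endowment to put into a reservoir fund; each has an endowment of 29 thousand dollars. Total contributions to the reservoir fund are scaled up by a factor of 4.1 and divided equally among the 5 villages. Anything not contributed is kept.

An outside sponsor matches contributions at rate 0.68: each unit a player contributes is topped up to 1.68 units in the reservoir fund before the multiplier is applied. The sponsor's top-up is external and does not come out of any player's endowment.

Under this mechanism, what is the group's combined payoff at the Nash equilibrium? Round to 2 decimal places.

Under the mechanism each unit contributed yields 4.1 × 1.68 / 5 = 1.3776 back to its contributor per unit of net cost, which exceeds 1, making full contribution the dominant choice for everyone.
At the Nash equilibrium everyone contributes 29. Group total payoff = 4.1 × 1.68 × 145 = 998.76.

998.76 thousand dollars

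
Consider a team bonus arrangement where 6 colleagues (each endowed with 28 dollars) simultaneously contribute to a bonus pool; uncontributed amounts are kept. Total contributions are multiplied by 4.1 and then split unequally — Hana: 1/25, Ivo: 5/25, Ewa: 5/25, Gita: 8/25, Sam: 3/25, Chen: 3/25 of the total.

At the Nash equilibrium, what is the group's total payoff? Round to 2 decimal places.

254.80 dollars

Player j's private return per contributed unit is 4.1 × (j's share). Contributing is weakly dominant for j when that share is at least 1/4.1 = 0.2439, and contributing 0 is dominant otherwise.
The only share above 0.2439 is Gita's 8/25, contributing 28; the remaining 5 contribute 0. Total contributed: 28.
The bonus pool pays out 4.1 × 28 = 114.80 in total (split across the unequal shares, but the aggregate is all that matters for the group sum).
The 5 free-riders keep 28 each, adding 140. Group total = 140 + 114.80 = 254.80.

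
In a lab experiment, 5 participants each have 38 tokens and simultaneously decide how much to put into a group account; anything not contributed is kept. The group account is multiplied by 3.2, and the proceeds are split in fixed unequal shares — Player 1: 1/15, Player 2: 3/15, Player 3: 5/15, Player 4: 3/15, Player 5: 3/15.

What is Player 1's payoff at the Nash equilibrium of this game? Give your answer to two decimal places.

A player with share s gets back 3.2·s per unit contributed, so full contribution is dominant for anyone with s > 1/3.2 = 0.3125 and zero contribution is dominant for anyone below.
Player 3 alone (share 5/15) is above the threshold, contributing 38; the remaining 4 contribute 0. Total contributed: 38.
Player 1 keeps 38 and receives 3.2 × 38 × 1/15 = 8.11 from the group account, for a payoff of 46.11.

46.11 tokens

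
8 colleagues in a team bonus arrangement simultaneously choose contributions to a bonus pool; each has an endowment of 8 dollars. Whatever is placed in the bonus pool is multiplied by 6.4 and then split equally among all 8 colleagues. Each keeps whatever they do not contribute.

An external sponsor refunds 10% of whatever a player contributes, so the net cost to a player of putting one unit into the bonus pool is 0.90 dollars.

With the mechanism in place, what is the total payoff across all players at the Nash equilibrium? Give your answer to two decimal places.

64.00 dollars

Even with the mechanism, each unit contributed returns only (6.4/8) / 0.90 = 0.8889 per unit of net cost, so contributing nothing is still dominant.
Everyone keeps their endowment and the group total is 8 × 8 = 64.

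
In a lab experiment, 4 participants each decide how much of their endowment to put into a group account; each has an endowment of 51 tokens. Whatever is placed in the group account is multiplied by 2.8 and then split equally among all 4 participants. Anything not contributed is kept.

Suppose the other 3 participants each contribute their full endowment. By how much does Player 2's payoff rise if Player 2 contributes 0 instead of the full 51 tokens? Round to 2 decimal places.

Switching from a contribution of 51 to 0 lets Player 2 keep an extra 51 tokens, but lowers the group account by 51, which costs Player 2 their own share of that drop: 2.8/4 × 51 = 35.70.
Net gain = 51 − 35.70 = 15.30. The private return per contributed unit (0.7000) is below 1, so free-riding is indeed the best response regardless of what the others do.

15.30 tokens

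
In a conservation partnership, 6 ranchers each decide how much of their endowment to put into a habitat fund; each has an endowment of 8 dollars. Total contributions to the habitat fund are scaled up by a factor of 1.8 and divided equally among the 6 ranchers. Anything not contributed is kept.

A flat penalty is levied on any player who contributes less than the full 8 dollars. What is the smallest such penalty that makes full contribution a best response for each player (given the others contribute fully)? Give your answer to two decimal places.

5.60 dollars

Given the others contribute fully, the best deviation is to contribute 0 (any partial contribution still incurs the fine and gives up units whose private return 0.3000 is below 1).
Deviating from 8 to 0 saves 8 dollars but forfeits the deviator's share of the drop in the habitat fund: 1.8/6 × 8 = 2.40.
So the deviation gain is 8 − 2.40 = 5.60, and the fine must be at least 5.60 dollars to wipe it out.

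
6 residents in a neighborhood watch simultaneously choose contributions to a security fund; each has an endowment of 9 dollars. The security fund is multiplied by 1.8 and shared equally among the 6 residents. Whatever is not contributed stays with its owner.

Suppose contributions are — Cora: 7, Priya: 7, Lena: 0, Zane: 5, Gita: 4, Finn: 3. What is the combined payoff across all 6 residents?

Total contributed: 7 + 7 + 0 + 5 + 4 + 3 = 26; total kept: 6 × 9 − 26 = 28.
The security fund pays out 1.8 × 26 = 46.80 in aggregate.
Group total = 28 + 46.80 = 74.80.

74.80 dollars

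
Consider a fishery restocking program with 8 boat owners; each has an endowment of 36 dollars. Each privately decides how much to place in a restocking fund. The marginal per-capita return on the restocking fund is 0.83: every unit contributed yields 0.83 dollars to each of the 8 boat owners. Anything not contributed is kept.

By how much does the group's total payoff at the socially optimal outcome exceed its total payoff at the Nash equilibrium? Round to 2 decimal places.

1624.32 dollars

The private return per contributed unit is 0.83 < 1, so contributing 0 is dominant for every player. At the Nash equilibrium everyone keeps their 36, and the group total is 8 × 36 = 288.
Each contributed unit returns 6.640 to the group as a whole (0.83 to each of 8 players), which exceeds 1, so the social optimum is full contribution: group total = 6.640 × 288 = 1912.32.
Efficiency loss = 1912.32 − 288 = 1624.32.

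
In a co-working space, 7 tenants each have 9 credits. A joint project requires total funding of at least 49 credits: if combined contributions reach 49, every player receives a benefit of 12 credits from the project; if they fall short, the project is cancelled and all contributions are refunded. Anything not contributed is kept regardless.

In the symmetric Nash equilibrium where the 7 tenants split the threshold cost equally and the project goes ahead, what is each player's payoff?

Equal share of the threshold: 49/7 = 7.
At this profile no one gains by cutting their contribution: any cut drops the total below 49, the project is cancelled, contributions are refunded, and the deviator ends with 9, which is less than 9 − 7 + 12 = 14. Contributing more than 7 just wastes the excess. So contributing exactly 7 is a best response.
Each player's payoff: 9 − 7 + 12 = 14.

14 credits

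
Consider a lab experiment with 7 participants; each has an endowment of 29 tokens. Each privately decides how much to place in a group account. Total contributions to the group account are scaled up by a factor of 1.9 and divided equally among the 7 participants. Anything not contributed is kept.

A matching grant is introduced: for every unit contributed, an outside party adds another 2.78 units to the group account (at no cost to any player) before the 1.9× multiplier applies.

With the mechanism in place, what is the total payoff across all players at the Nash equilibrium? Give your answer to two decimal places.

The effective private return per unit is now 1.9 × 3.78 / 7 = 1.0260 > 1, so every player's dominant strategy flips to full contribution.
So the Nash equilibrium is full contribution by all 7; the group earns 1.9 × 3.78 × 203 = 1457.95.

1457.95 tokens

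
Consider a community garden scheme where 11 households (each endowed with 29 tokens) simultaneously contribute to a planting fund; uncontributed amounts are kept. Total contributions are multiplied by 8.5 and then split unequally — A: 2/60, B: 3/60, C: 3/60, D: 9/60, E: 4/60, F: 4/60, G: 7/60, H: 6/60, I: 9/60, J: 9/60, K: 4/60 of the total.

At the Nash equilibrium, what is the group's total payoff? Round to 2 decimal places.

971.50 tokens

Player j's private return per contributed unit is 8.5 × (j's share). Contributing is weakly dominant for j when that share is at least 1/8.5 = 0.1176, and contributing 0 is dominant otherwise.
The shares above 0.1176 belong to D, I and J, contributing 29 each; the remaining 8 contribute 0. Total contributed: 87.
The planting fund pays out 8.5 × 87 = 739.50 in total (split across the unequal shares, but the aggregate is all that matters for the group sum).
The 8 free-riders keep 29 each, adding 232. Group total = 232 + 739.50 = 971.50.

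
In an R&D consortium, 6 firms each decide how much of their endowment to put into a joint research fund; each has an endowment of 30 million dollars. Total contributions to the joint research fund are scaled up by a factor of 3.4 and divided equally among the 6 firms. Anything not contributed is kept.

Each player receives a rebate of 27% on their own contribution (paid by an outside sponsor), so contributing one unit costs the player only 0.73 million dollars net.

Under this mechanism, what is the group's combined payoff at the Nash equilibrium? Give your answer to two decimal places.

The effective private return is (3.4/6) / 0.73 = 0.7763, which is still under 1, so the mechanism doesn't change anyone's dominant strategy: zero contribution.
At the Nash equilibrium no one contributes; group total payoff = 6 × 30 = 180.

180.00 million dollars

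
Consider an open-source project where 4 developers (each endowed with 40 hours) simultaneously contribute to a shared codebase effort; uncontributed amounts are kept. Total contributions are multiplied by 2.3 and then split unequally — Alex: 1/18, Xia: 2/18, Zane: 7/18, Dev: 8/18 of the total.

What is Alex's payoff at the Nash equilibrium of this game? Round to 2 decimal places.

45.11 hours

Each unit j contributes comes back to j as 2.3 × (j's share), so j prefers to contribute only if that share exceeds 1/2.3 = 0.4348; otherwise keeping the unit dominates.
Only Dev (8/18) clears that bar, contributing 40; the remaining 3 contribute 0. Total contributed: 40.
Alex keeps 40 and receives 2.3 × 40 × 1/18 = 5.11 from the shared codebase effort, for a payoff of 45.11.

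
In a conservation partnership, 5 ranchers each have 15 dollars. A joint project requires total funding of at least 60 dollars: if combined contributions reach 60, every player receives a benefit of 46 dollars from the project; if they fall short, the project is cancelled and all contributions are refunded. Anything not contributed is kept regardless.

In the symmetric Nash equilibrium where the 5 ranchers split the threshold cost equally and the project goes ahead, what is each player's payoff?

49 dollars

Equal share of the threshold: 60/5 = 12.
At this profile no one gains by cutting their contribution: any cut drops the total below 60, the project is cancelled, contributions are refunded, and the deviator ends with 15, which is less than 15 − 12 + 46 = 49. Contributing more than 12 just wastes the excess. So contributing exactly 12 is a best response.
Each player's payoff: 15 − 12 + 46 = 49.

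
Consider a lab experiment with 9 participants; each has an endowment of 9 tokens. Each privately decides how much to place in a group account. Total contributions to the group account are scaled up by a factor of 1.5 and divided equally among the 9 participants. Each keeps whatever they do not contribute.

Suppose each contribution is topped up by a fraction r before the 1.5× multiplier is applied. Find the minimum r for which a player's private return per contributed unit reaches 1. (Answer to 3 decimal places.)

With matching at rate r, one contributed unit becomes (1 + r) in the group account and returns 1.5 × (1 + r) / 9 to the contributor.
Setting this equal to 1: 1 + r = 9/1.5 = 6.0000.
So the minimum matching rate is r = 6.0000 − 1 = 5.000.

5.000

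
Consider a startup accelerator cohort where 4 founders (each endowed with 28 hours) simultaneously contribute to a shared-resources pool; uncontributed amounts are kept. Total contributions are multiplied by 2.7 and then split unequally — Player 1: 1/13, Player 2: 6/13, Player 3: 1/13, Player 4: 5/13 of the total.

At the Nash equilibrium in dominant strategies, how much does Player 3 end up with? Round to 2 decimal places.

A player with share s gets back 2.7·s per unit contributed, so full contribution is dominant for anyone with s > 1/2.7 = 0.3704 and zero contribution is dominant for anyone below.
Player 2 and Player 4 are above the threshold, contributing 28 each; the remaining 2 contribute 0. Total contributed: 56.
Player 3 keeps 28 and receives 2.7 × 56 × 1/13 = 11.63 from the shared-resources pool, for a payoff of 39.63.

39.63 hours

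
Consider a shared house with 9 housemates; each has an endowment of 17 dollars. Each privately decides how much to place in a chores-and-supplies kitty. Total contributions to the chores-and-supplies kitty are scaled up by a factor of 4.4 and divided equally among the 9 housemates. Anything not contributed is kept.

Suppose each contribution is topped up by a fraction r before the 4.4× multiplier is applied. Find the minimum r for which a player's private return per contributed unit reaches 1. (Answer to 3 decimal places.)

With matching at rate r, one contributed unit becomes (1 + r) in the chores-and-supplies kitty and returns 4.4 × (1 + r) / 9 to the contributor.
Setting this equal to 1: 1 + r = 9/4.4 = 2.0455.
So the minimum matching rate is r = 2.0455 − 1 = 1.045.

1.045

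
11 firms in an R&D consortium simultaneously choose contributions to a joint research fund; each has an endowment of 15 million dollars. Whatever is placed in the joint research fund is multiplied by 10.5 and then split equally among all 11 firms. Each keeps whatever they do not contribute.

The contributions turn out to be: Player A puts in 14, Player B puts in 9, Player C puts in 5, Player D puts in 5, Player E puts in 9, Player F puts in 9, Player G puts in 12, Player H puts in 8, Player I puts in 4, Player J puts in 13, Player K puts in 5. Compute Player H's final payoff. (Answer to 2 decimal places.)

Total contributed: 14 + 9 + 5 + 5 + 9 + 9 + 12 + 8 + 4 + 13 + 5 = 93.
Each receives 10.5 × 93 / 11 = 88.77 from the joint research fund.
Player H keeps 15 − 8 = 7, so Player H's payoff is 7 + 88.77 = 95.77.

95.77 million dollars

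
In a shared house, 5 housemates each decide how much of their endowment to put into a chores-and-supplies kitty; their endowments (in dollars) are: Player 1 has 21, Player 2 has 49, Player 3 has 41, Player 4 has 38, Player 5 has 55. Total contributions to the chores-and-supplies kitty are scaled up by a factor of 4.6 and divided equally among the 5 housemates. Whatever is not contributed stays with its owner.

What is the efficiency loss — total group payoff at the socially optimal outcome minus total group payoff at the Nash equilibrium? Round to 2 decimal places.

734.40 dollars

The private return per contributed unit is 4.6/5 = 0.9200 < 1 for every player regardless of endowment, so the Nash equilibrium is zero contribution and the group total is Σ E_j = 21 + 49 + 41 + 38 + 55 = 204.
Each contributed unit returns 4.600 to the group, so the social optimum is full contribution by everyone: group total = 4.600 × 204 = 938.40.
Efficiency loss = (4.600 − 1) × 204 = 734.40.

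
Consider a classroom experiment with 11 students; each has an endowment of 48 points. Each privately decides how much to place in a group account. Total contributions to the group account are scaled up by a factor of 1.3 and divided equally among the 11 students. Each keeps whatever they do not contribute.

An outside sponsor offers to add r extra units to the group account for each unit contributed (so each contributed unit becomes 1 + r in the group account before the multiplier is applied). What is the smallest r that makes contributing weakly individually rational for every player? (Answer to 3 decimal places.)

7.462

With matching at rate r, one contributed unit becomes (1 + r) in the group account and returns 1.3 × (1 + r) / 11 to the contributor.
Setting this equal to 1: 1 + r = 11/1.3 = 8.4615.
So the minimum matching rate is r = 8.4615 − 1 = 7.462.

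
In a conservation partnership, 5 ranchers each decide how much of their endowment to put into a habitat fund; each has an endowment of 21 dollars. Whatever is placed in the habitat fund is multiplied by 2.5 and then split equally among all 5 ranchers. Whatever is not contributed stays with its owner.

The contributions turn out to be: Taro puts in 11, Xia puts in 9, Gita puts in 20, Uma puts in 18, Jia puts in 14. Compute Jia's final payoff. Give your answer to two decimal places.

Total contributed: 11 + 9 + 20 + 18 + 14 = 72.
Each receives 2.5 × 72 / 5 = 36.00 from the habitat fund.
Jia keeps 21 − 14 = 7, so Jia's payoff is 7 + 36.00 = 43.00.

43.00 dollars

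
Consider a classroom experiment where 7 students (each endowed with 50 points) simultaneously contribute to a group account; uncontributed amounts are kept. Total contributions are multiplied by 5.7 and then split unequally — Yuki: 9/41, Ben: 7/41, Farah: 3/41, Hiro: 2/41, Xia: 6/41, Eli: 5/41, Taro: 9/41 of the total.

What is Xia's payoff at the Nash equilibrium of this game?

133.41 points

For player j, contributing a unit is worthwhile iff 5.7 × (j's share) ≥ 1, i.e. iff j's share is at least 0.1754.
The shares above 0.1754 belong to Yuki and Taro, contributing 50 each; the remaining 5 contribute 0. Total contributed: 100.
Xia keeps 50 and receives 5.7 × 100 × 6/41 = 83.41 from the group account, for a payoff of 133.41.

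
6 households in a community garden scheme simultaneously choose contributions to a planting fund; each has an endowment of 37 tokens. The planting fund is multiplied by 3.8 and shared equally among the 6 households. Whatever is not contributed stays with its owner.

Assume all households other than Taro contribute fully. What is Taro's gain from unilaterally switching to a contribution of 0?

Switching from a contribution of 37 to 0 lets Taro keep an extra 37 tokens, but lowers the planting fund by 37, which costs Taro their own share of that drop: 3.8/6 × 37 = 23.43.
Net gain = 37 − 23.43 = 13.57. The private return per contributed unit (0.6333) is below 1, so free-riding is indeed the best response regardless of what the others do.

13.57 tokens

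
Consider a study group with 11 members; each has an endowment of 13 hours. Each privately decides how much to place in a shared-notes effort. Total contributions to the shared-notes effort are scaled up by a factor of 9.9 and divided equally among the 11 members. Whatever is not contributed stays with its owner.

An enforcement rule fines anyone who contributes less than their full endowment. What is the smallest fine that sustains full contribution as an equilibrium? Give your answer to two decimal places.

Given the others contribute fully, the best deviation is to contribute 0 (any partial contribution still incurs the fine and gives up units whose private return 0.9000 is below 1).
Deviating from 13 to 0 saves 13 hours but forfeits the deviator's share of the drop in the shared-notes effort: 9.9/11 × 13 = 11.70.
So the deviation gain is 13 − 11.70 = 1.30, and the fine must be at least 1.30 hours to wipe it out.

1.30 hours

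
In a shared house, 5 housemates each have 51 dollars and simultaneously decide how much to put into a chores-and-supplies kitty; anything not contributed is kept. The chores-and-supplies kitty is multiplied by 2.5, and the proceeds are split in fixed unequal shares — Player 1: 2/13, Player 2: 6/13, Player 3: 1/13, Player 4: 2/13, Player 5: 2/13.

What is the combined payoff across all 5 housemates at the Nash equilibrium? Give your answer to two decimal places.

331.50 dollars

Each unit j contributes comes back to j as 2.5 × (j's share), so j prefers to contribute only if that share exceeds 1/2.5 = 0.4000; otherwise keeping the unit dominates.
Only Player 2 (6/13) clears that bar, contributing 51; the remaining 4 contribute 0. Total contributed: 51.
The chores-and-supplies kitty pays out 2.5 × 51 = 127.50 in total (split across the unequal shares, but the aggregate is all that matters for the group sum).
The 4 free-riders keep 51 each, adding 204. Group total = 204 + 127.50 = 331.50.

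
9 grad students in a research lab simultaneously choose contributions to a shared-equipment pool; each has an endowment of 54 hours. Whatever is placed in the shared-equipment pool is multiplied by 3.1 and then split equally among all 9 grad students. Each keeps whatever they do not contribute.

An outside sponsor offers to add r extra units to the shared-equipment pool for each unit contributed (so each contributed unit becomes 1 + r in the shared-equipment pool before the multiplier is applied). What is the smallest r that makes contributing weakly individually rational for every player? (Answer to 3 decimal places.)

1.903

With matching at rate r, one contributed unit becomes (1 + r) in the shared-equipment pool and returns 3.1 × (1 + r) / 9 to the contributor.
Setting this equal to 1: 1 + r = 9/3.1 = 2.9032.
So the minimum matching rate is r = 2.9032 − 1 = 1.903.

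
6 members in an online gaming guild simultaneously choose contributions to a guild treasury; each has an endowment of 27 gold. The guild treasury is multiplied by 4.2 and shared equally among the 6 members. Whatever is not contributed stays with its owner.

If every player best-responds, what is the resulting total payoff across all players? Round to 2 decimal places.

Each contributed unit returns 4.2/6 = 0.7000 to its contributor — below 1 — so contributing 0 is dominant for every player. At the Nash equilibrium everyone keeps their 27, and the group total is 6 × 27 = 162.

162.00 gold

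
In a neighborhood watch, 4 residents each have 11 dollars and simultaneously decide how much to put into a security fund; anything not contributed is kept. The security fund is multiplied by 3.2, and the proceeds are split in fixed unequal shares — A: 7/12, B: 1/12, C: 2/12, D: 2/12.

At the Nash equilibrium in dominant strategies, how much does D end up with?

16.87 dollars

For player j, contributing a unit is worthwhile iff 3.2 × (j's share) ≥ 1, i.e. iff j's share is at least 0.3125.
The only share above 0.3125 is A's 7/12, contributing 11; the remaining 3 contribute 0. Total contributed: 11.
D keeps 11 and receives 3.2 × 11 × 2/12 = 5.87 from the security fund, for a payoff of 16.87.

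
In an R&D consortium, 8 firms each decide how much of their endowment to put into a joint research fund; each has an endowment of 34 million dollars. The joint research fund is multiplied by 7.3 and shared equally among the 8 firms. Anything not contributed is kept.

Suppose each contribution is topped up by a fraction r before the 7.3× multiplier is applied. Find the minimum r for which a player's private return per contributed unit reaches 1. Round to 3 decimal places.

0.096

With matching at rate r, one contributed unit becomes (1 + r) in the joint research fund and returns 7.3 × (1 + r) / 8 to the contributor.
Setting this equal to 1: 1 + r = 8/7.3 = 1.0959.
So the minimum matching rate is r = 1.0959 − 1 = 0.096.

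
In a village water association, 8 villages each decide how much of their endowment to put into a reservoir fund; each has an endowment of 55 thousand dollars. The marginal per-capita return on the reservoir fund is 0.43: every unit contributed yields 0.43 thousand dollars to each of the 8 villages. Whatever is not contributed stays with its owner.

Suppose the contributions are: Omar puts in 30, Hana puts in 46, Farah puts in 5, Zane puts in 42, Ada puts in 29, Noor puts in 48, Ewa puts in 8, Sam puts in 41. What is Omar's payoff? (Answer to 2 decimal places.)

132.07 thousand dollars

Total contributed: 30 + 46 + 5 + 42 + 29 + 48 + 8 + 41 = 249.
Each receives 0.43 × 249 = 107.07 from the reservoir fund.
Omar keeps 55 − 30 = 25, so Omar's payoff is 25 + 107.07 = 132.07.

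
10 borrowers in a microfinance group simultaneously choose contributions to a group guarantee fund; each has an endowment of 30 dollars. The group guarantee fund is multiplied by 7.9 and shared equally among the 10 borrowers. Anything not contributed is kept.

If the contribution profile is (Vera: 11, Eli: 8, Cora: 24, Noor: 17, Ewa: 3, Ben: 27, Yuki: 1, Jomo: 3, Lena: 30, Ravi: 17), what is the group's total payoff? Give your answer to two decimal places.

Total contributed: 11 + 8 + 24 + 17 + 3 + 27 + 1 + 3 + 30 + 17 = 141; total kept: 10 × 30 − 141 = 159.
The group guarantee fund pays out 7.9 × 141 = 1113.90 in aggregate.
Group total = 159 + 1113.90 = 1272.90.

1272.90 dollars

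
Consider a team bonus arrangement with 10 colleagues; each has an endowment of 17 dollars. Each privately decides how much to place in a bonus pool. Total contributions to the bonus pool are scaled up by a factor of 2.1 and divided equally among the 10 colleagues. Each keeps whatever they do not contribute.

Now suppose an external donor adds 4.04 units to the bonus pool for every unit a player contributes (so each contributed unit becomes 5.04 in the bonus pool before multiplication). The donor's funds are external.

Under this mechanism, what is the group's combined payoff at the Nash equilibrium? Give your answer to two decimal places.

The effective private return per unit is now 2.1 × 5.04 / 10 = 1.0584 > 1, so every player's dominant strategy flips to full contribution.
So the Nash equilibrium is full contribution by all 10; the group earns 2.1 × 5.04 × 170 = 1799.28.

1799.28 dollars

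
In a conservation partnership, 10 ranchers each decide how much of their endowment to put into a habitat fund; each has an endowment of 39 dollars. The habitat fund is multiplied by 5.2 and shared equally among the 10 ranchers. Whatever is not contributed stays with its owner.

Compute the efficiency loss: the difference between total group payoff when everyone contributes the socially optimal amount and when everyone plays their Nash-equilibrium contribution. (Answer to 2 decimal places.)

1638.00 dollars

Each contributed unit returns 5.2/10 = 0.5200 to its contributor — below 1 — so contributing 0 is dominant for every player. At the Nash equilibrium everyone keeps their 39, and the group total is 10 × 39 = 390.
Each contributed unit returns 5.200 to the group as a whole (0.5200 to each of 10 players), which exceeds 1, so the social optimum is full contribution: group total = 5.200 × 390 = 2028.00.
Efficiency loss = 2028.00 − 390 = 1638.00.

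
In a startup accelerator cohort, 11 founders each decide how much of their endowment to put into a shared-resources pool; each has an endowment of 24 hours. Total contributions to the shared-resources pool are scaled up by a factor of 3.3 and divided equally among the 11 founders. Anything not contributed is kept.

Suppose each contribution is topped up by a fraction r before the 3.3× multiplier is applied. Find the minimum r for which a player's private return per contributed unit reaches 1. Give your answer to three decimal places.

With matching at rate r, one contributed unit becomes (1 + r) in the shared-resources pool and returns 3.3 × (1 + r) / 11 to the contributor.
Setting this equal to 1: 1 + r = 11/3.3 = 3.3333.
So the minimum matching rate is r = 3.3333 − 1 = 2.333.

2.333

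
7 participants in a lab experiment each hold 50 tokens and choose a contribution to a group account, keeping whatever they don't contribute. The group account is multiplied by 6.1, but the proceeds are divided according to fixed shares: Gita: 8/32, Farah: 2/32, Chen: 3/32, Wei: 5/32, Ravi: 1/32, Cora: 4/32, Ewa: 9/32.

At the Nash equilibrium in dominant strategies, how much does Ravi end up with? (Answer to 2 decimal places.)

Player j's private return per contributed unit is 6.1 × (j's share). Contributing is weakly dominant for j when that share is at least 1/6.1 = 0.1639, and contributing 0 is dominant otherwise.
The shares above 0.1639 belong to Gita and Ewa, contributing 50 each; the remaining 5 contribute 0. Total contributed: 100.
Ravi keeps 50 and receives 6.1 × 100 × 1/32 = 19.06 from the group account, for a payoff of 69.06.

69.06 tokens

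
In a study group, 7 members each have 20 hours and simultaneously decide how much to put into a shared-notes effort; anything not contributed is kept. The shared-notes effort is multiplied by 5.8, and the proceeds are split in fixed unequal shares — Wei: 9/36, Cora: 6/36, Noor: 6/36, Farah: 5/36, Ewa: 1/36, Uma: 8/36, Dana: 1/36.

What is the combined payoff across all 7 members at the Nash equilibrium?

332.00 hours

A player with share s gets back 5.8·s per unit contributed, so full contribution is dominant for anyone with s > 1/5.8 = 0.1724 and zero contribution is dominant for anyone below.
Wei and Uma are above the threshold, contributing 20 each; the remaining 5 contribute 0. Total contributed: 40.
The shared-notes effort pays out 5.8 × 40 = 232.00 in total (split across the unequal shares, but the aggregate is all that matters for the group sum).
The 5 free-riders keep 20 each, adding 100. Group total = 100 + 232.00 = 332.00.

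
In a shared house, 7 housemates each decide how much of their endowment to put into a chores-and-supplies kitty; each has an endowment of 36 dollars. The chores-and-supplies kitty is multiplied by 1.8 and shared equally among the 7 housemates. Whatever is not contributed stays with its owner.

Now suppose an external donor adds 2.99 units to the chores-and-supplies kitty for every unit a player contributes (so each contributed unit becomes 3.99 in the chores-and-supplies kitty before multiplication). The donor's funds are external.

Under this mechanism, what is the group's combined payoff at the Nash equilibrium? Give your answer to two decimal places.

1809.86 dollars

With the mechanism, a contributed unit returns 1.8 × 3.99 / 7 = 1.0260 per unit of net cost to the contributor — now above 1 — so contributing fully is weakly dominant for every player.
So the Nash equilibrium is full contribution by all 7; the group earns 1.8 × 3.99 × 252 = 1809.86.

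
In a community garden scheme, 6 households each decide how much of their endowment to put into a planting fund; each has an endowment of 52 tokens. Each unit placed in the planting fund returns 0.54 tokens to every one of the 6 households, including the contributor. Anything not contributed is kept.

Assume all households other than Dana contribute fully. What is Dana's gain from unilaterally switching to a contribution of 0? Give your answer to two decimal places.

23.92 tokens

Switching from a contribution of 52 to 0 lets Dana keep an extra 52 tokens, but lowers the planting fund by 52, which costs Dana their own share of that drop: 0.54 × 52 = 28.08.
Net gain = 52 − 28.08 = 23.92. The private return per contributed unit (0.54) is below 1, so free-riding is indeed the best response regardless of what the others do.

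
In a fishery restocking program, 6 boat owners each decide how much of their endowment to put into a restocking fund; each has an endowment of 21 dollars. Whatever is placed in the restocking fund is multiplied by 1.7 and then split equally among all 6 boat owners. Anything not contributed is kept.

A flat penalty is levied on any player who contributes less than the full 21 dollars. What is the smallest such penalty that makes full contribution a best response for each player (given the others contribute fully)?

15.05 dollars

Given the others contribute fully, the best deviation is to contribute 0 (any partial contribution still incurs the fine and gives up units whose private return 0.2833 is below 1).
Deviating from 21 to 0 saves 21 dollars but forfeits the deviator's share of the drop in the restocking fund: 1.7/6 × 21 = 5.95.
So the deviation gain is 21 − 5.95 = 15.05, and the fine must be at least 15.05 dollars to wipe it out.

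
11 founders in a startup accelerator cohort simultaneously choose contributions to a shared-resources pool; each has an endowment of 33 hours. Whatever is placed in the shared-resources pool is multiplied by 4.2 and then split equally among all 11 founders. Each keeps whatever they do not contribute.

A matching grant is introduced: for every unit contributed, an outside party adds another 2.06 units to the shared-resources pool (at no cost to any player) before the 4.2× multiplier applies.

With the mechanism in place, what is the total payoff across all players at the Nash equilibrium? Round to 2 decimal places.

4665.28 hours

With the mechanism, a contributed unit returns 4.2 × 3.06 / 11 = 1.1684 per unit of net cost to the contributor — now above 1 — so contributing fully is weakly dominant for every player.
So the Nash equilibrium is full contribution by all 11; the group earns 4.2 × 3.06 × 363 = 4665.28.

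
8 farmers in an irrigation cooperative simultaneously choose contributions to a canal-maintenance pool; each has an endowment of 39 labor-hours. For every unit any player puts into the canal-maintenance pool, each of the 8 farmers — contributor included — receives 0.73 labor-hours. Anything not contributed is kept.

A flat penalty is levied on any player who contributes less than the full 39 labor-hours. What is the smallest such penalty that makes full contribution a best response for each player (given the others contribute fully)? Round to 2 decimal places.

10.53 labor-hours

Given the others contribute fully, the best deviation is to contribute 0 (any partial contribution still incurs the fine and gives up units whose private return 0.73 is below 1).
Deviating from 39 to 0 saves 39 labor-hours but forfeits the deviator's share of the drop in the canal-maintenance pool: 0.73 × 39 = 28.47.
So the deviation gain is 39 − 28.47 = 10.53, and the fine must be at least 10.53 labor-hours to wipe it out.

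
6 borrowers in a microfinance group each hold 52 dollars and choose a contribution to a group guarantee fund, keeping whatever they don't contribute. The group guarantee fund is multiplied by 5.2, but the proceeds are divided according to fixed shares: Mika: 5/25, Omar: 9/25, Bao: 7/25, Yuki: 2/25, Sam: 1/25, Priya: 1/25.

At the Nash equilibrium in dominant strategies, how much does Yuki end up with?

A player with share s gets back 5.2·s per unit contributed, so full contribution is dominant for anyone with s > 1/5.2 = 0.1923 and zero contribution is dominant for anyone below.
Mika, Omar and Bao clear that bar, contributing 52 each; the remaining 3 contribute 0. Total contributed: 156.
Yuki keeps 52 and receives 5.2 × 156 × 2/25 = 64.90 from the group guarantee fund, for a payoff of 116.90.

116.90 dollars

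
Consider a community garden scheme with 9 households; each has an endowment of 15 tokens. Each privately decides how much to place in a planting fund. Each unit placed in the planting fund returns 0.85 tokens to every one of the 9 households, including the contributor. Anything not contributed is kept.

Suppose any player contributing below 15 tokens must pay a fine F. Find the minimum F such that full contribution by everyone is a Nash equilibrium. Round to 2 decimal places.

2.25 tokens

Given the others contribute fully, the best deviation is to contribute 0 (any partial contribution still incurs the fine and gives up units whose private return 0.85 is below 1).
Deviating from 15 to 0 saves 15 tokens but forfeits the deviator's share of the drop in the planting fund: 0.85 × 15 = 12.75.
So the deviation gain is 15 − 12.75 = 2.25, and the fine must be at least 2.25 tokens to wipe it out.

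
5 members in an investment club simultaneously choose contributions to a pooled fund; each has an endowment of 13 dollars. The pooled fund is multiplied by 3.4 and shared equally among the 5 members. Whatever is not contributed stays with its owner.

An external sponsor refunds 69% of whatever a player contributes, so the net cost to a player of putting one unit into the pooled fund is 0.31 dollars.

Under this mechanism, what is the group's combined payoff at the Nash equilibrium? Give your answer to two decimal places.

Under the mechanism each unit contributed yields (3.4/5) / 0.31 = 2.1935 back to its contributor per unit of net cost, which exceeds 1, making full contribution the dominant choice for everyone.
At the Nash equilibrium everyone contributes 13. Group total payoff = 5 × (13 × 0.69 + 3.4 × 13) = 265.85.

265.85 dollars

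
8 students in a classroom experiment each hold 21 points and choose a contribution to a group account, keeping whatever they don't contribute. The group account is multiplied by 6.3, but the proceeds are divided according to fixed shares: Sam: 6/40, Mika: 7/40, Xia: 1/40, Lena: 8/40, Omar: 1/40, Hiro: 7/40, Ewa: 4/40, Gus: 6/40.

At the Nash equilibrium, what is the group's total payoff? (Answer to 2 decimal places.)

Each unit j contributes comes back to j as 6.3 × (j's share), so j prefers to contribute only if that share exceeds 1/6.3 = 0.1587; otherwise keeping the unit dominates.
Mika, Lena and Hiro are above the threshold, contributing 21 each; the remaining 5 contribute 0. Total contributed: 63.
The group account pays out 6.3 × 63 = 396.90 in total (split across the unequal shares, but the aggregate is all that matters for the group sum).
The 5 free-riders keep 21 each, adding 105. Group total = 105 + 396.90 = 501.90.

501.90 points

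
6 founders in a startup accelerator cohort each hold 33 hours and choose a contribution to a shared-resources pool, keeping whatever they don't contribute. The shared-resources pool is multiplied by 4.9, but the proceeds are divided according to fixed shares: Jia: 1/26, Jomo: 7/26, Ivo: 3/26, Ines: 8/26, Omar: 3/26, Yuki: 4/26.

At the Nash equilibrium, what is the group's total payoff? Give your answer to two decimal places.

For player j, contributing a unit is worthwhile iff 4.9 × (j's share) ≥ 1, i.e. iff j's share is at least 0.2041.
The shares above 0.2041 belong to Jomo and Ines, contributing 33 each; the remaining 4 contribute 0. Total contributed: 66.
The shared-resources pool pays out 4.9 × 66 = 323.40 in total (split across the unequal shares, but the aggregate is all that matters for the group sum).
The 4 free-riders keep 33 each, adding 132. Group total = 132 + 323.40 = 455.40.

455.40 hours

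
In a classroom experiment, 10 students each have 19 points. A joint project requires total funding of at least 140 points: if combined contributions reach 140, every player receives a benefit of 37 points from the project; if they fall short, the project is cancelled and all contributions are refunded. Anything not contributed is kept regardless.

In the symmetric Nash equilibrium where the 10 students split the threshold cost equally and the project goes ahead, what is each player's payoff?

42 points

Equal share of the threshold: 140/10 = 14.
At this profile no one gains by cutting their contribution: any cut drops the total below 140, the project is cancelled, contributions are refunded, and the deviator ends with 19, which is less than 19 − 14 + 37 = 42. Contributing more than 14 just wastes the excess. So contributing exactly 14 is a best response.
Each player's payoff: 19 − 14 + 37 = 42.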